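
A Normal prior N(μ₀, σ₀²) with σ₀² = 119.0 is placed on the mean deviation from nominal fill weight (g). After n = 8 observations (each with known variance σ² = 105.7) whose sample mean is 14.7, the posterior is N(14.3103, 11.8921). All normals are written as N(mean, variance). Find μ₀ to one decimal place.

μ₀ = 10.8

The posterior mean is a precision-weighted average: μ_n = (τ₀μ₀ + τ_data·x̄)/(τ₀+τ_data), with τ₀=1/σ₀² and τ_data=n/σ².
Here τ₀ = 1/119.0 = 0.008403 and τ_data = 8/105.7 = 0.075686, so τ_n = 0.084089.
Rearranging for μ₀: μ₀ = (μ_n·τ_n − τ_data·x̄)/τ₀ = (14.3103·0.084089 − 0.075686·14.7) / 0.008403 = 0.090755/0.008403 ≈ 10.8.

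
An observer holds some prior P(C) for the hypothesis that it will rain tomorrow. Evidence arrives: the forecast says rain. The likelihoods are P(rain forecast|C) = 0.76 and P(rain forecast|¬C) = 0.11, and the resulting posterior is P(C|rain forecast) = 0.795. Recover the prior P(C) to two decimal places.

Bayes' rule in odds form gives O(C|E) = O(C)·[P(E|C)/P(E|¬C)], hence O(C) = O(C|E)/LR.
Posterior odds = 0.795/(1−0.795) = 3.8780. LR = 0.76/0.11 = 6.9091.
Prior odds = 3.8780/6.9091 = 0.5613, so P(C) = 0.5613/(1+0.5613) ≈ 0.36.

P(C) = 0.36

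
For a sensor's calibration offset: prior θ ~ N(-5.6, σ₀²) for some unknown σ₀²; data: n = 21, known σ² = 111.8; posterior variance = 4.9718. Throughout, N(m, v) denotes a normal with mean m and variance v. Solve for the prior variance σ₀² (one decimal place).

For the Normal–Normal model with known σ², precisions add: τ_n = τ₀ + n/σ².
So 1/σ₀² = 1/4.9718 − 21/111.8 = 0.201134 − 0.187835 = 0.013299.
Hence σ₀² = 1/0.013299 ≈ 75.2.

σ₀² = 75.2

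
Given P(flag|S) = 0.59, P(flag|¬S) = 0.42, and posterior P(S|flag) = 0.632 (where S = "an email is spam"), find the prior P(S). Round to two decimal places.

P(S) = 0.55

In odds form, posterior odds = prior odds × likelihood ratio, so prior odds = posterior odds ÷ LR.
Posterior odds = 0.632/(1−0.632) = 1.7174. LR = 0.59/0.42 = 1.4048.
Prior odds = 1.7174/1.4048 = 1.2225, so P(S) = 1.2225/(1+1.2225) ≈ 0.55.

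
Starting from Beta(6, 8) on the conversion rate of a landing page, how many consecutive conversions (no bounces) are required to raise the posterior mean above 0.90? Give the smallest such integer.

After k conversions and 0 bounces the posterior is Beta(6+k, 8), with mean (6+k)/(6+8+k).
Set (6+k)/(14+k) > 0.90 and solve: k > (0.90·14 − 6)/(1 − 0.90) = 66.000.
The smallest integer exceeding 66.000 is 67, and checking k=67: (73)/(81) = 0.9012 > 0.90.

k = 67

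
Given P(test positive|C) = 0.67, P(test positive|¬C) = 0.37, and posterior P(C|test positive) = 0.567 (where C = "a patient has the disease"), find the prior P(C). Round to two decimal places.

P(C) = 0.42

Bayes' rule in odds form gives O(C|E) = O(C)·[P(E|C)/P(E|¬C)], hence O(C) = O(C|E)/LR.
Posterior odds = 0.567/(1−0.567) = 1.3095. LR = 0.67/0.37 = 1.8108.
Prior odds = 1.3095/1.8108 = 0.7232, so P(C) = 0.7232/(1+0.7232) ≈ 0.42.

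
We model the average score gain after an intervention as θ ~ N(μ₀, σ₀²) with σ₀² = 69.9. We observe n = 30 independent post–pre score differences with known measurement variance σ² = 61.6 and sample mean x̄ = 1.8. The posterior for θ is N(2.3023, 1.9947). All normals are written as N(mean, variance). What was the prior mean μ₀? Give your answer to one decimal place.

With known observation variance, the Normal–Normal posterior has precision τ_n = τ₀ + n/σ² and mean μ_n = (τ₀μ₀ + (n/σ²)x̄)/τ_n.
Here τ₀ = 1/69.9 = 0.014306 and τ_data = 30/61.6 = 0.487013, so τ_n = 0.501319.
Rearranging for μ₀: μ₀ = (μ_n·τ_n − τ_data·x̄)/τ₀ = (2.3023·0.501319 − 0.487013·1.8) / 0.014306 = 0.277563/0.014306 ≈ 19.4.

μ₀ = 19.4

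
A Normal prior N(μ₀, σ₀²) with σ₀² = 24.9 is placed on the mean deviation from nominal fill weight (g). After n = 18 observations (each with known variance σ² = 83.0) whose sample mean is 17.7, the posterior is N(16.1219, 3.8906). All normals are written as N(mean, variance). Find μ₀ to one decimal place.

μ₀ = 7.6

The posterior mean is a precision-weighted average: μ_n = (τ₀μ₀ + τ_data·x̄)/(τ₀+τ_data), with τ₀=1/σ₀² and τ_data=n/σ².
Here τ₀ = 1/24.9 = 0.040161 and τ_data = 18/83.0 = 0.216867, so τ_n = 0.257028.
Rearranging for μ₀: μ₀ = (μ_n·τ_n − τ_data·x̄)/τ₀ = (16.1219·0.257028 − 0.216867·17.7) / 0.040161 = 0.305234/0.040161 ≈ 7.6.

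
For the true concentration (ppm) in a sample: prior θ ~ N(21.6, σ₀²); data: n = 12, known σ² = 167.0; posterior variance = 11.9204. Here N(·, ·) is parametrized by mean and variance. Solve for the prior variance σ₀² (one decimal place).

Posterior precision equals prior precision plus data precision: 1/σ_n² = 1/σ₀² + n/σ².
So 1/σ₀² = 1/11.9204 − 12/167.0 = 0.083890 − 0.071856 = 0.012034.
Hence σ₀² = 1/0.012034 ≈ 83.1.

σ₀² = 83.1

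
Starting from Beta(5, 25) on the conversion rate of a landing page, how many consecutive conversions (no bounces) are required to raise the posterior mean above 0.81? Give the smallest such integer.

After k conversions and 0 bounces the posterior is Beta(5+k, 25), with mean (5+k)/(5+25+k).
Set (5+k)/(30+k) > 0.81 and solve: k > (0.81·30 − 5)/(1 − 0.81) = 101.579.
The smallest integer exceeding 101.579 is 102, and checking k=102: (107)/(132) = 0.8106 > 0.81.

k = 102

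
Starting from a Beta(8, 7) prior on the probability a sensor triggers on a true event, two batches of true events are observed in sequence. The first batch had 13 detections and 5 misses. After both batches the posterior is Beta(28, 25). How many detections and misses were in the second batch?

Sequential conjugate updates are equivalent to a single update on the pooled data, so total successes = posterior α − prior α and total failures = posterior β − prior β.
Total across both batches: 28−8=20 detections, 25−7=18 misses.
Subtract the first batch: 20−13=7 detections and 18−5=13 misses.

7 detections and 13 misses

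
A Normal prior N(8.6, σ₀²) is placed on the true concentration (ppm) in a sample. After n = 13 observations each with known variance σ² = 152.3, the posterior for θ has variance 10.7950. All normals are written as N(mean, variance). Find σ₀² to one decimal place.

Posterior precision equals prior precision plus data precision: 1/σ_n² = 1/σ₀² + n/σ².
So 1/σ₀² = 1/10.7950 − 13/152.3 = 0.092635 − 0.085358 = 0.007277.
Hence σ₀² = 1/0.007277 ≈ 137.4.

σ₀² = 137.4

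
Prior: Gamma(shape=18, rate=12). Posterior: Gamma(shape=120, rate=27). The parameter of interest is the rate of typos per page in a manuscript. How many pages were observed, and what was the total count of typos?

Gamma–Poisson conjugacy: posterior shape = α + Σxᵢ, posterior rate = β + n.
Matching: Σxᵢ = 120 − 18 = 102 and n = 27 − 12 = 15.

n = 15 pages with total 102 typos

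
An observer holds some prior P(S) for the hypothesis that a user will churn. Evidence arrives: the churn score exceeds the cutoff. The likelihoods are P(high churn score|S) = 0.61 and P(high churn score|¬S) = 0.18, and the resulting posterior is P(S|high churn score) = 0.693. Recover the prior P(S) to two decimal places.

In odds form, posterior odds = prior odds × likelihood ratio, so prior odds = posterior odds ÷ LR.
Posterior odds = 0.693/(1−0.693) = 2.2573. LR = 0.61/0.18 = 3.3889.
Prior odds = 2.2573/3.3889 = 0.6661, so P(S) = 0.6661/(1+0.6661) ≈ 0.40.

P(S) = 0.40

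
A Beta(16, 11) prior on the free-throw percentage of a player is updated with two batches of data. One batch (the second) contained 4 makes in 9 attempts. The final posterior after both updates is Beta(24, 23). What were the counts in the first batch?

Sequential conjugate updates are equivalent to a single update on the pooled data, so total successes = posterior α − prior α and total failures = posterior β − prior β.
Total across both batches: 24−16=8 makes, 23−11=12 misses.
Subtract the second batch: 8−4=4 makes and 12−5=7 misses.

4 makes and 7 misses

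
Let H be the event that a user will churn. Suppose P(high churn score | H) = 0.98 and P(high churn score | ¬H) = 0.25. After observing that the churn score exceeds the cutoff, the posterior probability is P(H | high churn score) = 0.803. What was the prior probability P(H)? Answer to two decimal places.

In odds form, posterior odds = prior odds × likelihood ratio, so prior odds = posterior odds ÷ LR.
Posterior odds = 0.803/(1−0.803) = 4.0761. LR = 0.98/0.25 = 3.9200.
Prior odds = 4.0761/3.9200 = 1.0398, so P(H) = 1.0398/(1+1.0398) ≈ 0.51.

P(H) = 0.51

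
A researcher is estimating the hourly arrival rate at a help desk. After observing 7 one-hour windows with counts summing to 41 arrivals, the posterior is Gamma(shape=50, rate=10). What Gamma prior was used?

Gamma(shape=9, rate=3)

Gamma–Poisson conjugacy: posterior shape = α + Σxᵢ, posterior rate = β + n.
So α = 50 − 41 = 9 and β = 10 − 7 = 3.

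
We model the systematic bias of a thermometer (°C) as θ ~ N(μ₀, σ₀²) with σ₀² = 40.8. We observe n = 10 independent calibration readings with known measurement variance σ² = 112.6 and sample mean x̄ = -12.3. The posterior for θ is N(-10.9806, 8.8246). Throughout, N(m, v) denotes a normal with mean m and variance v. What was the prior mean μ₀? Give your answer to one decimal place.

μ₀ = -6.2

The posterior mean is a precision-weighted average: μ_n = (τ₀μ₀ + τ_data·x̄)/(τ₀+τ_data), with τ₀=1/σ₀² and τ_data=n/σ².
Here τ₀ = 1/40.8 = 0.024510 and τ_data = 10/112.6 = 0.088810, so τ_n = 0.113320.
Rearranging for μ₀: μ₀ = (μ_n·τ_n − τ_data·x̄)/τ₀ = (-10.9806·0.113320 − 0.088810·-12.3) / 0.024510 = -0.151959/0.024510 ≈ -6.2.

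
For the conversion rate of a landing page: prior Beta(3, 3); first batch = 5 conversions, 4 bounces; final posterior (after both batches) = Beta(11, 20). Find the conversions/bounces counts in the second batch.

Sequential conjugate updates are equivalent to a single update on the pooled data, so total successes = posterior α − prior α and total failures = posterior β − prior β.
Total across both batches: 11−3=8 conversions, 20−3=17 bounces.
Subtract the first batch: 8−5=3 conversions and 17−4=13 bounces.

3 conversions and 13 bounces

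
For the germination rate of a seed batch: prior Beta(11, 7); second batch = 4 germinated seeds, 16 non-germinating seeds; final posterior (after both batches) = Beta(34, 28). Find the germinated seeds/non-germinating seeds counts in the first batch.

19 germinated seeds and 5 non-germinating seeds

Sequential conjugate updates are equivalent to a single update on the pooled data, so total successes = posterior α − prior α and total failures = posterior β − prior β.
Total across both batches: 34−11=23 germinated seeds, 28−7=21 non-germinating seeds.
Subtract the second batch: 23−4=19 germinated seeds and 21−16=5 non-germinating seeds.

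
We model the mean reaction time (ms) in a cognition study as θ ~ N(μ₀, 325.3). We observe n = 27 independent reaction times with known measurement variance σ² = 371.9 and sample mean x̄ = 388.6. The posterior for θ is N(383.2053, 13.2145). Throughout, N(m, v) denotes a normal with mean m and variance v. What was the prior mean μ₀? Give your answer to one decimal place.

The posterior mean is a precision-weighted average: μ_n = (τ₀μ₀ + τ_data·x̄)/(τ₀+τ_data), with τ₀=1/σ₀² and τ_data=n/σ².
Here τ₀ = 1/325.3 = 0.003074 and τ_data = 27/371.9 = 0.072600, so τ_n = 0.075674.
Rearranging for μ₀: μ₀ = (μ_n·τ_n − τ_data·x̄)/τ₀ = (383.2053·0.075674 − 0.072600·388.6) / 0.003074 = 0.786318/0.003074 ≈ 255.8.

μ₀ = 255.8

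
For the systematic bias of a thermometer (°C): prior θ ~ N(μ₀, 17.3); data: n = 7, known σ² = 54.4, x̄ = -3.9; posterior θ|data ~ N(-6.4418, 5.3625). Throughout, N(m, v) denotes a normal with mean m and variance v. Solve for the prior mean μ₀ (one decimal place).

With known observation variance, the Normal–Normal posterior has precision τ_n = τ₀ + n/σ² and mean μ_n = (τ₀μ₀ + (n/σ²)x̄)/τ_n.
Here τ₀ = 1/17.3 = 0.057803 and τ_data = 7/54.4 = 0.128676, so τ_n = 0.186479.
Rearranging for μ₀: μ₀ = (μ_n·τ_n − τ_data·x̄)/τ₀ = (-6.4418·0.186479 − 0.128676·-3.9) / 0.057803 = -0.699424/0.057803 ≈ -12.1.

μ₀ = -12.1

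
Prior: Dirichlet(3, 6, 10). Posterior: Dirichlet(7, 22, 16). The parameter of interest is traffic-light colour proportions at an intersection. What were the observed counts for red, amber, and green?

For a Dirichlet(α) prior with multinomial counts c, the posterior is Dirichlet(α + c) componentwise.
Counts are posterior − prior componentwise: 7−3=4, 22−6=16, 16−10=6.

counts (4, 16, 6)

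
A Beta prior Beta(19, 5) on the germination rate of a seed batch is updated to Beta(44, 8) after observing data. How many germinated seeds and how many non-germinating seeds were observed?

Beta is conjugate to the binomial likelihood: posterior = Beta(α+s, β+f).
Match parameters: s=44−19=25, f=8−5=3.

25 germinated seeds and 3 non-germinating seeds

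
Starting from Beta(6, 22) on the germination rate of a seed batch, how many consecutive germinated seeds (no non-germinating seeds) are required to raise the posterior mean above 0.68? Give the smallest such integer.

After k germinated seeds and 0 non-germinating seeds the posterior is Beta(6+k, 22), with mean (6+k)/(6+22+k).
Set (6+k)/(28+k) > 0.68 and solve: k > (0.68·28 − 6)/(1 − 0.68) = 40.750.
The smallest integer exceeding 40.750 is 41, and checking k=41: (47)/(69) = 0.6812 > 0.68.

k = 41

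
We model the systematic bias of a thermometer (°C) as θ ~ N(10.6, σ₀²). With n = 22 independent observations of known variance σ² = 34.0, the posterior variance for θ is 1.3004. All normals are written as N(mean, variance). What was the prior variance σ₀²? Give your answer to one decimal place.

σ₀² = 8.2

For the Normal–Normal model with known σ², precisions add: τ_n = τ₀ + n/σ².
So 1/σ₀² = 1/1.3004 − 22/34.0 = 0.768994 − 0.647059 = 0.121935.
Hence σ₀² = 1/0.121935 ≈ 8.2.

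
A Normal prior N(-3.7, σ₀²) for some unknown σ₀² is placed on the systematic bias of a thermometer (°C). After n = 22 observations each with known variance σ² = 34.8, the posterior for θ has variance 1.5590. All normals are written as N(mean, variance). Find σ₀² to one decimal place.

For the Normal–Normal model with known σ², precisions add: τ_n = τ₀ + n/σ².
So 1/σ₀² = 1/1.5590 − 22/34.8 = 0.641437 − 0.632184 = 0.009253.
Hence σ₀² = 1/0.009253 ≈ 108.1.

σ₀² = 108.1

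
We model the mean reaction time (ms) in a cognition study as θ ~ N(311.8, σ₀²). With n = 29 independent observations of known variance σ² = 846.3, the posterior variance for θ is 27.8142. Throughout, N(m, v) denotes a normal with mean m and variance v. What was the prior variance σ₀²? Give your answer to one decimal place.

σ₀² = 593.1

Posterior precision equals prior precision plus data precision: 1/σ_n² = 1/σ₀² + n/σ².
So 1/σ₀² = 1/27.8142 − 29/846.3 = 0.035953 − 0.034267 = 0.001686.
Hence σ₀² = 1/0.001686 ≈ 593.1.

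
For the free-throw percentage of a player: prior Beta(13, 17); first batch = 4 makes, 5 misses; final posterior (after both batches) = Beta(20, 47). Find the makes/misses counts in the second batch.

3 makes and 25 misses

Sequential conjugate updates are equivalent to a single update on the pooled data, so total successes = posterior α − prior α and total failures = posterior β − prior β.
Total across both batches: 20−13=7 makes, 47−17=30 misses.
Subtract the first batch: 7−4=3 makes and 30−5=25 misses.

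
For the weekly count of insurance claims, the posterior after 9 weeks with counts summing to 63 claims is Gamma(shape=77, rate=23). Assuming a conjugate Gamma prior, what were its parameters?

Gamma–Poisson conjugacy: posterior shape = α + Σxᵢ, posterior rate = β + n.
So α = 77 − 63 = 14 and β = 23 − 9 = 14.

Gamma(shape=14, rate=14)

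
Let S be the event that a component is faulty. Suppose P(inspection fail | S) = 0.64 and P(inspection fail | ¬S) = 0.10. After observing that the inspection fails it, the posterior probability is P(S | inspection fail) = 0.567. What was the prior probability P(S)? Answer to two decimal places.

Bayes' rule in odds form gives O(S|E) = O(S)·[P(E|S)/P(E|¬S)], hence O(S) = O(S|E)/LR.
Posterior odds = 0.567/(1−0.567) = 1.3095. LR = 0.64/0.10 = 6.4000.
Prior odds = 1.3095/6.4000 = 0.2046, so P(S) = 0.2046/(1+0.2046) ≈ 0.17.

P(S) = 0.17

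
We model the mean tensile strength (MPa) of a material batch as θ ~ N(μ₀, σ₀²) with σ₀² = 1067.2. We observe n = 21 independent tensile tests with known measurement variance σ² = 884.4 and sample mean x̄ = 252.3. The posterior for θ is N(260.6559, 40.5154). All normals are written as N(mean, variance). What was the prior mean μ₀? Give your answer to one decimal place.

μ₀ = 472.4

With known observation variance, the Normal–Normal posterior has precision τ_n = τ₀ + n/σ² and mean μ_n = (τ₀μ₀ + (n/σ²)x̄)/τ_n.
Here τ₀ = 1/1067.2 = 0.000937 and τ_data = 21/884.4 = 0.023745, so τ_n = 0.024682.
Rearranging for μ₀: μ₀ = (μ_n·τ_n − τ_data·x̄)/τ₀ = (260.6559·0.024682 − 0.023745·252.3) / 0.000937 = 0.442645/0.000937 ≈ 472.4.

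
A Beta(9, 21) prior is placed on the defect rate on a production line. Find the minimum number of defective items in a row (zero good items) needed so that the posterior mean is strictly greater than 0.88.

k = 146

After k defective items and 0 good items the posterior is Beta(9+k, 21), with mean (9+k)/(9+21+k).
Set (9+k)/(30+k) > 0.88 and solve: k > (0.88·30 − 9)/(1 − 0.88) = 145.000.
The smallest integer exceeding 145.000 is 146, and checking k=146: (155)/(176) = 0.8807 > 0.88.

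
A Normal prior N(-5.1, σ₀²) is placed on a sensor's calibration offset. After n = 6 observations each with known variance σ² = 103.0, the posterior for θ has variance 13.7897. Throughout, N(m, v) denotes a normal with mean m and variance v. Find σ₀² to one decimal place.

For the Normal–Normal model with known σ², precisions add: τ_n = τ₀ + n/σ².
So 1/σ₀² = 1/13.7897 − 6/103.0 = 0.072518 − 0.058252 = 0.014266.
Hence σ₀² = 1/0.014266 ≈ 70.1.

σ₀² = 70.1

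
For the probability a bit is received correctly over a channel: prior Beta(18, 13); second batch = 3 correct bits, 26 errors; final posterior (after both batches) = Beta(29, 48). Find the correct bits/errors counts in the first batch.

Sequential conjugate updates are equivalent to a single update on the pooled data, so total successes = posterior α − prior α and total failures = posterior β − prior β.
Total across both batches: 29−18=11 correct bits, 48−13=35 errors.
Subtract the second batch: 11−3=8 correct bits and 35−26=9 errors.

8 correct bits and 9 errors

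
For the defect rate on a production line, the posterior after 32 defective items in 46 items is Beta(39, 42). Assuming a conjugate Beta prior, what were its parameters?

Under Beta–binomial conjugacy the posterior parameters are (a+s, b+f).
Subtract the data counts: 39−32=7, 42−14=28.

Beta(7, 28)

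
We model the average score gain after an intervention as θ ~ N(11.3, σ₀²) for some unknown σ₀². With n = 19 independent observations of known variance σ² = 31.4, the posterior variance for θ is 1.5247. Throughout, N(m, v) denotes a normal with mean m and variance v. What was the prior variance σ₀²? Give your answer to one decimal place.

σ₀² = 19.7

Posterior precision equals prior precision plus data precision: 1/σ_n² = 1/σ₀² + n/σ².
So 1/σ₀² = 1/1.5247 − 19/31.4 = 0.655867 − 0.605096 = 0.050771.
Hence σ₀² = 1/0.050771 ≈ 19.7.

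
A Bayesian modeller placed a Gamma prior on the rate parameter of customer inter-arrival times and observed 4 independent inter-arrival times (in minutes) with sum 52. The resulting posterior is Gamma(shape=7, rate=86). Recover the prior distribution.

For an exponential likelihood with a Gamma(α, β) prior on the rate, n observations with total T give posterior Gamma(α+n, β+T).
So α = 7 − 4 = 3 and β = 86 − 52 = 34.

Gamma(shape=3, rate=34)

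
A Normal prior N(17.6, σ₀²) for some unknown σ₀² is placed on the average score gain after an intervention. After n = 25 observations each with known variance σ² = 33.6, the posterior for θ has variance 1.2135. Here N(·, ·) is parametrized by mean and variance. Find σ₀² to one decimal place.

Posterior precision equals prior precision plus data precision: 1/σ_n² = 1/σ₀² + n/σ².
So 1/σ₀² = 1/1.2135 − 25/33.6 = 0.824063 − 0.744048 = 0.080015.
Hence σ₀² = 1/0.080015 ≈ 12.5.

σ₀² = 12.5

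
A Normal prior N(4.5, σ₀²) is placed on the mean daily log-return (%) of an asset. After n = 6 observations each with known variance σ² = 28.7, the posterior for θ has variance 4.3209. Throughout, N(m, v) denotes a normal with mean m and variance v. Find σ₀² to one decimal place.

For the Normal–Normal model with known σ², precisions add: τ_n = τ₀ + n/σ².
So 1/σ₀² = 1/4.3209 − 6/28.7 = 0.231433 − 0.209059 = 0.022374.
Hence σ₀² = 1/0.022374 ≈ 44.7.

σ₀² = 44.7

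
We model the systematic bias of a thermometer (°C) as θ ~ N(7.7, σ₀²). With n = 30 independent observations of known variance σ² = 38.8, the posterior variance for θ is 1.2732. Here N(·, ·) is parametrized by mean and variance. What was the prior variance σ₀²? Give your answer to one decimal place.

For the Normal–Normal model with known σ², precisions add: τ_n = τ₀ + n/σ².
So 1/σ₀² = 1/1.2732 − 30/38.8 = 0.785423 − 0.773196 = 0.012227.
Hence σ₀² = 1/0.012227 ≈ 81.8.

σ₀² = 81.8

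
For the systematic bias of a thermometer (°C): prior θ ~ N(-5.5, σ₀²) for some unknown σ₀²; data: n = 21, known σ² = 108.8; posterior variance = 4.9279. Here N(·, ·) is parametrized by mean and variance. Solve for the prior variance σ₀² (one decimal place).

σ₀² = 100.9

For the Normal–Normal model with known σ², precisions add: τ_n = τ₀ + n/σ².
So 1/σ₀² = 1/4.9279 − 21/108.8 = 0.202926 − 0.193015 = 0.009911.
Hence σ₀² = 1/0.009911 ≈ 100.9.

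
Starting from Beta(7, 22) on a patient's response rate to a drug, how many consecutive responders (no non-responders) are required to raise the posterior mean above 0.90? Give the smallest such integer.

After k responders and 0 non-responders the posterior is Beta(7+k, 22), with mean (7+k)/(7+22+k).
Set (7+k)/(29+k) > 0.90 and solve: k > (0.90·29 − 7)/(1 − 0.90) = 191.000.
The smallest integer exceeding 191.000 is 192.

k = 192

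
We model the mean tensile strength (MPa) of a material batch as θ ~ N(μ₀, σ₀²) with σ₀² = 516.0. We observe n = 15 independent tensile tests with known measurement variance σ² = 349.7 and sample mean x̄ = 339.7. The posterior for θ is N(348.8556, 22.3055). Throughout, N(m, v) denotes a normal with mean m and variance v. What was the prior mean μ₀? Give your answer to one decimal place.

With known observation variance, the Normal–Normal posterior has precision τ_n = τ₀ + n/σ² and mean μ_n = (τ₀μ₀ + (n/σ²)x̄)/τ_n.
Here τ₀ = 1/516.0 = 0.001938 and τ_data = 15/349.7 = 0.042894, so τ_n = 0.044832.
Rearranging for μ₀: μ₀ = (μ_n·τ_n − τ_data·x̄)/τ₀ = (348.8556·0.044832 − 0.042894·339.7) / 0.001938 = 1.068802/0.001938 ≈ 551.5.

μ₀ = 551.5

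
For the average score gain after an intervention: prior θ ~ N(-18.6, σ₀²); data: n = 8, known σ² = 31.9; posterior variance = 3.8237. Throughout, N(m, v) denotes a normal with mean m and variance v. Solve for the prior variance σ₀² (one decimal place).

σ₀² = 93.1

For the Normal–Normal model with known σ², precisions add: τ_n = τ₀ + n/σ².
So 1/σ₀² = 1/3.8237 − 8/31.9 = 0.261527 − 0.250784 = 0.010743.
Hence σ₀² = 1/0.010743 ≈ 93.1.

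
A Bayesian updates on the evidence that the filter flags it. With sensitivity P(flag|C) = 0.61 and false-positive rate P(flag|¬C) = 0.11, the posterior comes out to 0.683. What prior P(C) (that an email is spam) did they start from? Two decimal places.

Bayes' rule in odds form gives O(C|E) = O(C)·[P(E|C)/P(E|¬C)], hence O(C) = O(C|E)/LR.
Posterior odds = 0.683/(1−0.683) = 2.1546. LR = 0.61/0.11 = 5.5455.
Prior odds = 2.1546/5.5455 = 0.3885, so P(C) = 0.3885/(1+0.3885) ≈ 0.28.

P(C) = 0.28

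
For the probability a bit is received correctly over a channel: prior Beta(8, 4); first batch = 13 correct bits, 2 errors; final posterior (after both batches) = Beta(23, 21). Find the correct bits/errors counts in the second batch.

2 correct bits and 15 errors

Because Beta–binomial updating is additive in the counts, the combined data contributed (α_post−α_prior, β_post−β_prior) successes and failures.
Total across both batches: 23−8=15 correct bits, 21−4=17 errors.
Subtract the first batch: 15−13=2 correct bits and 17−2=15 errors.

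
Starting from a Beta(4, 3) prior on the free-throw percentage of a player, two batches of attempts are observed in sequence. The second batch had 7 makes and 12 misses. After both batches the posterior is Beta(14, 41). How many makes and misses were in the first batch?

Sequential conjugate updates are equivalent to a single update on the pooled data, so total successes = posterior α − prior α and total failures = posterior β − prior β.
Total across both batches: 14−4=10 makes, 41−3=38 misses.
Subtract the second batch: 10−7=3 makes and 38−12=26 misses.

3 makes and 26 misses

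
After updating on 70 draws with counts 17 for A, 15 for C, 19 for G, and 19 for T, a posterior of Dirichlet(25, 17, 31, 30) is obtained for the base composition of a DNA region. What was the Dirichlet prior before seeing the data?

For a Dirichlet(α) prior with multinomial counts c, the posterior is Dirichlet(α + c) componentwise.
Subtract each count from the matching posterior parameter: 25−17=8, 17−15=2, 31−19=12, 30−19=11.

Dirichlet(8, 2, 12, 11)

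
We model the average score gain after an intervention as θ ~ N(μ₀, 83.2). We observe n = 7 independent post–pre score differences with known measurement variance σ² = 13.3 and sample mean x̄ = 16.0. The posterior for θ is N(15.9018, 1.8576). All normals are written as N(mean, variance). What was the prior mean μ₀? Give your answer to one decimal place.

The posterior mean is a precision-weighted average: μ_n = (τ₀μ₀ + τ_data·x̄)/(τ₀+τ_data), with τ₀=1/σ₀² and τ_data=n/σ².
Here τ₀ = 1/83.2 = 0.012019 and τ_data = 7/13.3 = 0.526316, so τ_n = 0.538335.
Rearranging for μ₀: μ₀ = (μ_n·τ_n − τ_data·x̄)/τ₀ = (15.9018·0.538335 − 0.526316·16.0) / 0.012019 = 0.139440/0.012019 ≈ 11.6.

μ₀ = 11.6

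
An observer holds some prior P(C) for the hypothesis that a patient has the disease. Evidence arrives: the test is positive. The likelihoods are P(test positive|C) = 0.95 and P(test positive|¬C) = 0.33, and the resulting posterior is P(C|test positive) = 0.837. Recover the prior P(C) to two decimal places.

In odds form, posterior odds = prior odds × likelihood ratio, so prior odds = posterior odds ÷ LR.
Posterior odds = 0.837/(1−0.837) = 5.1350. LR = 0.95/0.33 = 2.8788.
Prior odds = 5.1350/2.8788 = 1.7837, so P(C) = 1.7837/(1+1.7837) ≈ 0.64.

P(C) = 0.64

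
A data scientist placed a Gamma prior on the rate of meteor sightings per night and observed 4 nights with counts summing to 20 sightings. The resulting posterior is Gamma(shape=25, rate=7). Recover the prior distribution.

Gamma(shape=5, rate=3)

A Gamma(α, β) prior (rate parametrization) on a Poisson rate with n observations summing to S gives posterior Gamma(α+S, β+n).
So α = 25 − 20 = 5 and β = 7 − 4 = 3.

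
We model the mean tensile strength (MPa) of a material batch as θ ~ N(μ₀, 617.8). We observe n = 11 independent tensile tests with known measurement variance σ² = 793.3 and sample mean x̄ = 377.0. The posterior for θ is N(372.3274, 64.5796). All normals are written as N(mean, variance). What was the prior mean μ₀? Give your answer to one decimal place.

μ₀ = 332.3

With known observation variance, the Normal–Normal posterior has precision τ_n = τ₀ + n/σ² and mean μ_n = (τ₀μ₀ + (n/σ²)x̄)/τ_n.
Here τ₀ = 1/617.8 = 0.001619 and τ_data = 11/793.3 = 0.013866, so τ_n = 0.015485.
Rearranging for μ₀: μ₀ = (μ_n·τ_n − τ_data·x̄)/τ₀ = (372.3274·0.015485 − 0.013866·377.0) / 0.001619 = 0.538008/0.001619 ≈ 332.3.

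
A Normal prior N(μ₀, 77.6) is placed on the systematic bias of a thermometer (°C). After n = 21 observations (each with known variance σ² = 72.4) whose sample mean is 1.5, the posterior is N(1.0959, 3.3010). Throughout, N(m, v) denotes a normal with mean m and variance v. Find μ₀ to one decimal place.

μ₀ = -8.0

With known observation variance, the Normal–Normal posterior has precision τ_n = τ₀ + n/σ² and mean μ_n = (τ₀μ₀ + (n/σ²)x̄)/τ_n.
Here τ₀ = 1/77.6 = 0.012887 and τ_data = 21/72.4 = 0.290055, so τ_n = 0.302942.
Rearranging for μ₀: μ₀ = (μ_n·τ_n − τ_data·x̄)/τ₀ = (1.0959·0.302942 − 0.290055·1.5) / 0.012887 = -0.103088/0.012887 ≈ -8.0.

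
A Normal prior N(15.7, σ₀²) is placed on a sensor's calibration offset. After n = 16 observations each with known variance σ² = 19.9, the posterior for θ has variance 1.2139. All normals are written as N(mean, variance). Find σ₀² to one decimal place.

For the Normal–Normal model with known σ², precisions add: τ_n = τ₀ + n/σ².
So 1/σ₀² = 1/1.2139 − 16/19.9 = 0.823791 − 0.804020 = 0.019771.
Hence σ₀² = 1/0.019771 ≈ 50.6.

σ₀² = 50.6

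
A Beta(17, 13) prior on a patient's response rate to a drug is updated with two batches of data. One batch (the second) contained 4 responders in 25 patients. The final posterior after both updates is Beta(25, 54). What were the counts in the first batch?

Because Beta–binomial updating is additive in the counts, the combined data contributed (α_post−α_prior, β_post−β_prior) successes and failures.
Total across both batches: 25−17=8 responders, 54−13=41 non-responders.
Subtract the second batch: 8−4=4 responders and 41−21=20 non-responders.

4 responders and 20 non-responders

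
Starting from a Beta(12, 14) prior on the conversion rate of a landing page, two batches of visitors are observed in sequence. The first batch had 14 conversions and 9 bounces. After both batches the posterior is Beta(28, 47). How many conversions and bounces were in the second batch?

2 conversions and 24 bounces

Sequential conjugate updates are equivalent to a single update on the pooled data, so total successes = posterior α − prior α and total failures = posterior β − prior β.
Total across both batches: 28−12=16 conversions, 47−14=33 bounces.
Subtract the first batch: 16−14=2 conversions and 33−9=24 bounces.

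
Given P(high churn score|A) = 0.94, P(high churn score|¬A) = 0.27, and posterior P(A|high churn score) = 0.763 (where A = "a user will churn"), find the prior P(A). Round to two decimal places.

P(A) = 0.48

Bayes' rule in odds form gives O(A|E) = O(A)·[P(E|A)/P(E|¬A)], hence O(A) = O(A|E)/LR.
Posterior odds = 0.763/(1−0.763) = 3.2194. LR = 0.94/0.27 = 3.4815.
Prior odds = 3.2194/3.4815 = 0.9247, so P(A) = 0.9247/(1+0.9247) ≈ 0.48.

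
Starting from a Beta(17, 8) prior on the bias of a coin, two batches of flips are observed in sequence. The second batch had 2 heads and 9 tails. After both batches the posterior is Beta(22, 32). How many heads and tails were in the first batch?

3 heads and 15 tails

Sequential conjugate updates are equivalent to a single update on the pooled data, so total successes = posterior α − prior α and total failures = posterior β − prior β.
Total across both batches: 22−17=5 heads, 32−8=24 tails.
Subtract the second batch: 5−2=3 heads and 24−9=15 tails.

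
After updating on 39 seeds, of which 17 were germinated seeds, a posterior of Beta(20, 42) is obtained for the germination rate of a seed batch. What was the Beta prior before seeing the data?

Beta is conjugate to the binomial likelihood: posterior = Beta(α+s, β+f).
So α = 20 − 17 = 3 and β = 42 − 22 = 20.

Beta(3, 20)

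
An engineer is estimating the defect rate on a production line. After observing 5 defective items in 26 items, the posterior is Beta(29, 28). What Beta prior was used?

A Beta(α, β) prior with s successes and f failures in binomial data gives a Beta(α+s, β+f) posterior.
Subtract the data counts: 29−5=24, 28−21=7.

Beta(24, 7)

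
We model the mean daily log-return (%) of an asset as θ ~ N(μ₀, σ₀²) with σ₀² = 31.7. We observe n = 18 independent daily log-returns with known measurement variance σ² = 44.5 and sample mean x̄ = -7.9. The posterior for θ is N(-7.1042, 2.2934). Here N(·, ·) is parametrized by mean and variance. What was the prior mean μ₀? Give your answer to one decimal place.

μ₀ = 3.1

With known observation variance, the Normal–Normal posterior has precision τ_n = τ₀ + n/σ² and mean μ_n = (τ₀μ₀ + (n/σ²)x̄)/τ_n.
Here τ₀ = 1/31.7 = 0.031546 and τ_data = 18/44.5 = 0.404494, so τ_n = 0.436040.
Rearranging for μ₀: μ₀ = (μ_n·τ_n − τ_data·x̄)/τ₀ = (-7.1042·0.436040 − 0.404494·-7.9) / 0.031546 = 0.097787/0.031546 ≈ 3.1.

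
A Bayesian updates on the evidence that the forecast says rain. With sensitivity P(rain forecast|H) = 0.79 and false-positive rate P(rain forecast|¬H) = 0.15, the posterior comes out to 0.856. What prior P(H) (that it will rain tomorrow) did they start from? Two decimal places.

P(H) = 0.53

In odds form, posterior odds = prior odds × likelihood ratio, so prior odds = posterior odds ÷ LR.
Posterior odds = 0.856/(1−0.856) = 5.9444. LR = 0.79/0.15 = 5.2667.
Prior odds = 5.9444/5.2667 = 1.1287, so P(H) = 1.1287/(1+1.1287) ≈ 0.53.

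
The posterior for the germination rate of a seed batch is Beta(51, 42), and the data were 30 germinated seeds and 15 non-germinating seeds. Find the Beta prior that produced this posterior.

Beta is conjugate to the binomial likelihood: posterior = Beta(α+s, β+f).
So α = 51 − 30 = 21 and β = 42 − 15 = 27.

Beta(21, 27)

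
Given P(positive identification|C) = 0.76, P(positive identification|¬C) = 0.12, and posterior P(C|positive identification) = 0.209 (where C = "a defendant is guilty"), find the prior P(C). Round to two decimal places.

P(C) = 0.04

Bayes' rule in odds form gives O(C|E) = O(C)·[P(E|C)/P(E|¬C)], hence O(C) = O(C|E)/LR.
Posterior odds = 0.209/(1−0.209) = 0.2642. LR = 0.76/0.12 = 6.3333.
Prior odds = 0.2642/6.3333 = 0.0417, so P(C) = 0.0417/(1+0.0417) ≈ 0.04.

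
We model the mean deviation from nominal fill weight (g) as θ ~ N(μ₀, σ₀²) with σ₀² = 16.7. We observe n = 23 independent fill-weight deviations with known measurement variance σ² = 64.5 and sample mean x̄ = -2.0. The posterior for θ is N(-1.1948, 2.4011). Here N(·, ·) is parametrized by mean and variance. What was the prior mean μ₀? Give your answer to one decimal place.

μ₀ = 3.6

The posterior mean is a precision-weighted average: μ_n = (τ₀μ₀ + τ_data·x̄)/(τ₀+τ_data), with τ₀=1/σ₀² and τ_data=n/σ².
Here τ₀ = 1/16.7 = 0.059880 and τ_data = 23/64.5 = 0.356589, so τ_n = 0.416469.
Rearranging for μ₀: μ₀ = (μ_n·τ_n − τ_data·x̄)/τ₀ = (-1.1948·0.416469 − 0.356589·-2.0) / 0.059880 = 0.215581/0.059880 ≈ 3.6.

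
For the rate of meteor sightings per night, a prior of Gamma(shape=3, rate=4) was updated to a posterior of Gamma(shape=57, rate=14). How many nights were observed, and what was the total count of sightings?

n = 10 nights with total 54 sightings

Gamma–Poisson conjugacy: posterior shape = α + Σxᵢ, posterior rate = β + n.
Matching: Σxᵢ = 57 − 3 = 54 and n = 14 − 4 = 10.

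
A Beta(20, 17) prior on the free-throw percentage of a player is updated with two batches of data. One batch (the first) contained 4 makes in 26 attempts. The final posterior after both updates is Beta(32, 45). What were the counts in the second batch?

Because Beta–binomial updating is additive in the counts, the combined data contributed (α_post−α_prior, β_post−β_prior) successes and failures.
Total across both batches: 32−20=12 makes, 45−17=28 misses.
Subtract the first batch: 12−4=8 makes and 28−22=6 misses.

8 makes and 6 misses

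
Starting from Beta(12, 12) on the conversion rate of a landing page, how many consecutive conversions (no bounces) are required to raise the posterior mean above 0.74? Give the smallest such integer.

k = 23

After k conversions and 0 bounces the posterior is Beta(12+k, 12), with mean (12+k)/(12+12+k).
Set (12+k)/(24+k) > 0.74 and solve: k > (0.74·24 − 12)/(1 − 0.74) = 22.154.
The smallest integer exceeding 22.154 is 23, and checking k=23: (35)/(47) = 0.7447 > 0.74.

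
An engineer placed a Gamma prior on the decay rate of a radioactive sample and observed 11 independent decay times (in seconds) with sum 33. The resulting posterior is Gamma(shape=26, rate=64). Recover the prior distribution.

For an exponential likelihood with a Gamma(α, β) prior on the rate, n observations with total T give posterior Gamma(α+n, β+T).
So α = 26 − 11 = 15 and β = 64 − 33 = 31.

Gamma(shape=15, rate=31)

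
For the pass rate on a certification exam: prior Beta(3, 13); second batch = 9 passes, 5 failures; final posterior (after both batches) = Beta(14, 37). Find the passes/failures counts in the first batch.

Because Beta–binomial updating is additive in the counts, the combined data contributed (α_post−α_prior, β_post−β_prior) successes and failures.
Total across both batches: 14−3=11 passes, 37−13=24 failures.
Subtract the second batch: 11−9=2 passes and 24−5=19 failures.

2 passes and 19 failures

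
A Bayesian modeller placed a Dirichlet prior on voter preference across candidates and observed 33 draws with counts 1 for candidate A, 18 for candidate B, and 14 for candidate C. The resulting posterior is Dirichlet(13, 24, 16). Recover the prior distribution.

Dirichlet(12, 6, 2)

For a Dirichlet(α) prior with multinomial counts c, the posterior is Dirichlet(α + c) componentwise.
Subtract each count from the matching posterior parameter: 13−1=12, 24−18=6, 16−14=2.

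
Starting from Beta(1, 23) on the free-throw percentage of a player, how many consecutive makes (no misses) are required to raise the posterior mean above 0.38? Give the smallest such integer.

k = 14

After k makes and 0 misses the posterior is Beta(1+k, 23), with mean (1+k)/(1+23+k).
Set (1+k)/(24+k) > 0.38 and solve: k > (0.38·24 − 1)/(1 − 0.38) = 13.097.
The smallest integer exceeding 13.097 is 14.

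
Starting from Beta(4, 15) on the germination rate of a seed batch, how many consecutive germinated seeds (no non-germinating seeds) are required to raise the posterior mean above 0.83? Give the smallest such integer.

After k germinated seeds and 0 non-germinating seeds the posterior is Beta(4+k, 15), with mean (4+k)/(4+15+k).
Set (4+k)/(19+k) > 0.83 and solve: k > (0.83·19 − 4)/(1 − 0.83) = 69.235.
The smallest integer exceeding 69.235 is 70, and checking k=70: (74)/(89) = 0.8315 > 0.83.

k = 70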